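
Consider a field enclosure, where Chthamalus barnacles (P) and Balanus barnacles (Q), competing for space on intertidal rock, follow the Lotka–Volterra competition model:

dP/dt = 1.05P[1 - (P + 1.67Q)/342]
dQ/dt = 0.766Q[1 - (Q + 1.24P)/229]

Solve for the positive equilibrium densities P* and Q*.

P* ≈ 37.8, Q* ≈ 182

Setting both brackets to zero gives the nullclines P + 1.67Q = 342 and 1.24P + Q = 229.
Substituting Q = 229 - 1.24P into the first: P(1 - 1.67·1.24) = 342 - 1.67·229.
So P* = -40.4/-1.07 = 37.8, and then Q* = 229 - 1.24·37.8 = 182.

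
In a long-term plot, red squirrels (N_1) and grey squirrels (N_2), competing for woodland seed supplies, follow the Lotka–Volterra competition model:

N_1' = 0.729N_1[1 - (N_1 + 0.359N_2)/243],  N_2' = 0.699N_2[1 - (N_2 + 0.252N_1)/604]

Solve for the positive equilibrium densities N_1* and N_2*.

Setting both brackets to zero gives the nullclines N_1 + 0.359N_2 = 243 and 0.252N_1 + N_2 = 604.
Substituting N_2 = 604 - 0.252N_1 into the first: N_1(1 - 0.359·0.252) = 243 - 0.359·604.
So N_1* = 26.2/0.91 = 28.8, and then N_2* = 604 - 0.252·28.8 = 597.

N_1* ≈ 28.8, N_2* ≈ 597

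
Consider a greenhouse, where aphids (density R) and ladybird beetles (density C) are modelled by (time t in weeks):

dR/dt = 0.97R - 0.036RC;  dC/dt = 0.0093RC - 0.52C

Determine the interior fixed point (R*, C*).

Set dC/dt = 0 with C > 0: 0.0093R - 0.52 = 0, so R* = 0.52/0.0093 = 55.9.
Set dR/dt = 0 with R > 0: 0.97 - 0.036C = 0, so C* = 0.97/0.036 = 26.9.

R* ≈ 55.9, C* ≈ 26.9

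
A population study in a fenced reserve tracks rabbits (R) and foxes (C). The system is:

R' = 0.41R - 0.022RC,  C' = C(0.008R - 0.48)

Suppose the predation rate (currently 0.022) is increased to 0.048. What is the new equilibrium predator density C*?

At the interior fixed point, setting dR/dt = 0 with R > 0 fixes C* = (prey growth rate)/(RC coefficient) — independent of the other coefficients.
With the change, C* = 0.41/0.048 = 8.54; it falls from 18.6.

C* ≈ 8.54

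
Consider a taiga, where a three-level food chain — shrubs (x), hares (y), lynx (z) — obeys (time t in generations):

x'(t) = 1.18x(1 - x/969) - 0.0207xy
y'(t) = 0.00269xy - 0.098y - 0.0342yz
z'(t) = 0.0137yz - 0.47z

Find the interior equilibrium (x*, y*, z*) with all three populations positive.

From dz/dt = 0: 0.0137y* = 0.47, so y* = 34.3.
From dx/dt = 0: 1.18(1 - x*/969) = 0.0207·34.3, giving x* = 969·(1 - 0.602) = 386.
From dy/dt = 0: 0.00269·386 - 0.098 = 0.0342z*, so z* = 0.94/0.0342 = 27.5.

x* ≈ 386, y* ≈ 34.3, z* ≈ 27.5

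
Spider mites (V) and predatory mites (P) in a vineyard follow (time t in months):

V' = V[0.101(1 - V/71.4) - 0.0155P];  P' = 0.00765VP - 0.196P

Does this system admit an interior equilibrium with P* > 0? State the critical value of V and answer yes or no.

The predator equation gives dP/dt > 0 only when V > 0.196/0.00765 = 25.6.
Without the predator, V → K = 71.4. Since 71.4 > 25.6, the predator can invade and persist.

Threshold V = 25.6; K > 25.6, so yes, the predator persists.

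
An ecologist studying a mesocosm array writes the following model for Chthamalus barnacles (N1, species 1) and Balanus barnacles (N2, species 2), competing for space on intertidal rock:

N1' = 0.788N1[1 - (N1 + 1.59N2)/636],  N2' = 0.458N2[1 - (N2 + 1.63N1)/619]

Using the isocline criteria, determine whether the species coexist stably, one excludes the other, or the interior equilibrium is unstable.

unstable coexistence (outcome depends on initial conditions)

Compare the nullcline intercepts: K1/α12 = 636/1.59 = 400 < K2 = 619; K2/α21 = 619/1.63 = 380 < K1 = 636.
Since both are reversed, neither can invade when rare; the interior point is a saddle.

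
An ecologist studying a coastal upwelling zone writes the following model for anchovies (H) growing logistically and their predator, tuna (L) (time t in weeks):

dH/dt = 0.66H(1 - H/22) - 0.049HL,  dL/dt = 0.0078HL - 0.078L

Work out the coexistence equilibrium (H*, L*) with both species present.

From dL/dt = 0 with L > 0: 0.0078H* = 0.078, so H* = 10.
Substitute into dH/dt = 0: 0.66(1 - 10/22) = 0.049L*.
The bracket is 0.545, giving L* = 0.36/0.049 = 7.35.

H* ≈ 10, L* ≈ 7.35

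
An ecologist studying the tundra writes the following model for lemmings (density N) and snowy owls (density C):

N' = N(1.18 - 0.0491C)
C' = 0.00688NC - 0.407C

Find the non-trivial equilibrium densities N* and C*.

N* ≈ 59.2, C* ≈ 24

Set dC/dt = 0 with C > 0: 0.00688N - 0.407 = 0, so N* = 0.407/0.00688 = 59.2.
Set dN/dt = 0 with N > 0: 1.18 - 0.0491C = 0, so C* = 1.18/0.0491 = 24.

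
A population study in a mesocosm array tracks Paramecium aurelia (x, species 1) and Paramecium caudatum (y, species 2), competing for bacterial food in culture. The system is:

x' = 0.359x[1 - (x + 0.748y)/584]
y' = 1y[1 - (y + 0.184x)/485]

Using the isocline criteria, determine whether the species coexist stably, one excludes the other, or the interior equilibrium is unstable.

stable coexistence

Compare the nullcline intercepts: K1/α12 = 584/0.748 = 781 > K2 = 485; K2/α21 = 485/0.184 = 2640 > K1 = 584.
Since both inequalities hold, each species can invade when rare, so the interior equilibrium is stable.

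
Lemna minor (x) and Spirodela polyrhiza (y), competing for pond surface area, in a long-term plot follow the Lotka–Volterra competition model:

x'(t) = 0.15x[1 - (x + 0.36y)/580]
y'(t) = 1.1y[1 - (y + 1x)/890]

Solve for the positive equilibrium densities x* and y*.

x* ≈ 406, y* ≈ 484

Setting both brackets to zero gives the nullclines x + 0.36y = 580 and 1x + y = 890.
Substituting y = 890 - 1x into the first: x(1 - 0.36·1) = 580 - 0.36·890.
So x* = 260/0.64 = 406, and then y* = 890 - 1·406 = 484.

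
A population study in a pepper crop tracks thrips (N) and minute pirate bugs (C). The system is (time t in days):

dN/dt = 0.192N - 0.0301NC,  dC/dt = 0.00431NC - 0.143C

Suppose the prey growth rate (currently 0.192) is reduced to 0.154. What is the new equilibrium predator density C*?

C* ≈ 5.12

At the interior fixed point, setting dN/dt = 0 with N > 0 fixes C* = (prey growth rate)/(NC coefficient) — independent of the other coefficients.
With the change, C* = 0.154/0.0301 = 5.12; it falls from 6.38.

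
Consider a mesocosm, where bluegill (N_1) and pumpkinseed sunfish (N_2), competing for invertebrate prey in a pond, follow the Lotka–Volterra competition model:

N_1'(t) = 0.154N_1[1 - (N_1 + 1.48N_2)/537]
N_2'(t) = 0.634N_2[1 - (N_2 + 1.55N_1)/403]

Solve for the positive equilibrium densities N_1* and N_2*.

N_1* ≈ 45.9, N_2* ≈ 332

Setting both brackets to zero gives the nullclines N_1 + 1.48N_2 = 537 and 1.55N_1 + N_2 = 403.
Substituting N_2 = 403 - 1.55N_1 into the first: N_1(1 - 1.48·1.55) = 537 - 1.48·403.
So N_1* = -59.4/-1.29 = 45.9, and then N_2* = 403 - 1.55·45.9 = 332.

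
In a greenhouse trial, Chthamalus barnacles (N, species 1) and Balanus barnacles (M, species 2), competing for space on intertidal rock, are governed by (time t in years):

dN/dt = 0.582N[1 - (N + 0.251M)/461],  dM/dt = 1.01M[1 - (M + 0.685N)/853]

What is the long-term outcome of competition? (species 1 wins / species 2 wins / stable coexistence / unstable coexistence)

Compare the nullcline intercepts: K1/α12 = 461/0.251 = 1840 > K2 = 853; K2/α21 = 853/0.685 = 1250 > K1 = 461.
Since both inequalities hold, each species can invade when rare, so the interior equilibrium is stable.

stable coexistence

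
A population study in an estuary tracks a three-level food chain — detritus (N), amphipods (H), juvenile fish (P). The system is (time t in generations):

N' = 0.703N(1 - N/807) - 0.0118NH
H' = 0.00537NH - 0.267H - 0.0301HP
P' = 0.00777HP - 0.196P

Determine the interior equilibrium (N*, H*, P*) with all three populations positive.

From dP/dt = 0: 0.00777H* = 0.196, so H* = 25.2.
From dN/dt = 0: 0.703(1 - N*/807) = 0.0118·25.2, giving N* = 807·(1 - 0.423) = 465.
From dH/dt = 0: 0.00537·465 - 0.267 = 0.0301P*, so P* = 2.23/0.0301 = 74.1.

N* ≈ 465, H* ≈ 25.2, P* ≈ 74.1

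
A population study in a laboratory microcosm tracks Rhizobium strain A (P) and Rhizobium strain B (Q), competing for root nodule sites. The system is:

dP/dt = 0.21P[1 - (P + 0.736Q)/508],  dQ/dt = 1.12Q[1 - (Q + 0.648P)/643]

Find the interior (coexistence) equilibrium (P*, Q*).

Setting both brackets to zero gives the nullclines P + 0.736Q = 508 and 0.648P + Q = 643.
Substituting Q = 643 - 0.648P into the first: P(1 - 0.736·0.648) = 508 - 0.736·643.
So P* = 34.8/0.523 = 66.4, and then Q* = 643 - 0.648·66.4 = 600.

P* ≈ 66.4, Q* ≈ 600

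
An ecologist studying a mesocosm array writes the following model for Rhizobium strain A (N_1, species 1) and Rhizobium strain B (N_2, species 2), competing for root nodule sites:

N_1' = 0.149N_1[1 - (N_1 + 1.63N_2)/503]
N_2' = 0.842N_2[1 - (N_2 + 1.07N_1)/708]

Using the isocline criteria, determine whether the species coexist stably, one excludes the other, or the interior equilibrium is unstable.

Compare the nullcline intercepts: K1/α12 = 503/1.63 = 309 < K2 = 708; K2/α21 = 708/1.07 = 662 > K1 = 503.
Since the inequalities point opposite ways, species 2 can invade but species 1 cannot.

species 2 excludes species 1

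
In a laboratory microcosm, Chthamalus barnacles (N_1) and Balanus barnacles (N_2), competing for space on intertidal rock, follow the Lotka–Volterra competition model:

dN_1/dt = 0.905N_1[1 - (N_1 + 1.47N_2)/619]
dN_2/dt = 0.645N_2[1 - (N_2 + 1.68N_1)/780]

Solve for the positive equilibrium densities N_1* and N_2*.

Setting both brackets to zero gives the nullclines N_1 + 1.47N_2 = 619 and 1.68N_1 + N_2 = 780.
Substituting N_2 = 780 - 1.68N_1 into the first: N_1(1 - 1.47·1.68) = 619 - 1.47·780.
So N_1* = -528/-1.47 = 359, and then N_2* = 780 - 1.68·359 = 177.

N_1* ≈ 359, N_2* ≈ 177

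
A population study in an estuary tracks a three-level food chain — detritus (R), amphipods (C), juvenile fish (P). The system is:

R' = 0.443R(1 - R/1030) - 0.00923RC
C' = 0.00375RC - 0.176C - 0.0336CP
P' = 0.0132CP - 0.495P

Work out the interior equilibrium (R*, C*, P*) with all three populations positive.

R* ≈ 225, C* ≈ 37.5, P* ≈ 19.9

From dP/dt = 0: 0.0132C* = 0.495, so C* = 37.5.
From dR/dt = 0: 0.443(1 - R*/1030) = 0.00923·37.5, giving R* = 1030·(1 - 0.781) = 225.
From dC/dt = 0: 0.00375·225 - 0.176 = 0.0336P*, so P* = 0.669/0.0336 = 19.9.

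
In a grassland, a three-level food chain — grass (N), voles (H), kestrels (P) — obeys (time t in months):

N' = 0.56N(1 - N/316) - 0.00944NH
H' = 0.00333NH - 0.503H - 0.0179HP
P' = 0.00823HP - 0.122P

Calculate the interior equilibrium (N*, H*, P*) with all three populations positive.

From dP/dt = 0: 0.00823H* = 0.122, so H* = 14.8.
From dN/dt = 0: 0.56(1 - N*/316) = 0.00944·14.8, giving N* = 316·(1 - 0.25) = 237.
From dH/dt = 0: 0.00333·237 - 0.503 = 0.0179P*, so P* = 0.286/0.0179 = 16.

N* ≈ 237, H* ≈ 14.8, P* ≈ 16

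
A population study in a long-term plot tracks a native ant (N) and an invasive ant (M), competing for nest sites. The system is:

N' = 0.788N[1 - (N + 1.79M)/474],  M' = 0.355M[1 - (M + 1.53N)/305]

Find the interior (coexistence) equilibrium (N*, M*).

N* ≈ 41.4, M* ≈ 242

Setting both brackets to zero gives the nullclines N + 1.79M = 474 and 1.53N + M = 305.
Substituting M = 305 - 1.53N into the first: N(1 - 1.79·1.53) = 474 - 1.79·305.
So N* = -72/-1.74 = 41.4, and then M* = 305 - 1.53·41.4 = 242.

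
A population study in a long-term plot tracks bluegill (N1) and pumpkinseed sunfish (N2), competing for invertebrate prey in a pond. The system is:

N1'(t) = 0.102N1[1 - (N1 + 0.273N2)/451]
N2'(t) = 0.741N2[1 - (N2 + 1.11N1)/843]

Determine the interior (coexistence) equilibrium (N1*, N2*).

Setting both brackets to zero gives the nullclines N1 + 0.273N2 = 451 and 1.11N1 + N2 = 843.
Substituting N2 = 843 - 1.11N1 into the first: N1(1 - 0.273·1.11) = 451 - 0.273·843.
So N1* = 221/0.697 = 317, and then N2* = 843 - 1.11·317 = 491.

N1* ≈ 317, N2* ≈ 491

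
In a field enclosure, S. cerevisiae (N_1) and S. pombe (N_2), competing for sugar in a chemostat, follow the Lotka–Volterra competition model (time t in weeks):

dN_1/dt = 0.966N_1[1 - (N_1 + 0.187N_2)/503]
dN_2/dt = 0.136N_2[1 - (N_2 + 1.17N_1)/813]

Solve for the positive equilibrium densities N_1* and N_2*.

N_1* ≈ 449, N_2* ≈ 287

Setting both brackets to zero gives the nullclines N_1 + 0.187N_2 = 503 and 1.17N_1 + N_2 = 813.
Substituting N_2 = 813 - 1.17N_1 into the first: N_1(1 - 0.187·1.17) = 503 - 0.187·813.
So N_1* = 351/0.781 = 449, and then N_2* = 813 - 1.17·449 = 287.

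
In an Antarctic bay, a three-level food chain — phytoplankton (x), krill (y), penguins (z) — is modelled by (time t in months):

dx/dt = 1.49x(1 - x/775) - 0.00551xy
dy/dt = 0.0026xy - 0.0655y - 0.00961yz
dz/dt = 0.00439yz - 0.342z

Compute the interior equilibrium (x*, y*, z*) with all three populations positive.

From dz/dt = 0: 0.00439y* = 0.342, so y* = 77.9.
From dx/dt = 0: 1.49(1 - x*/775) = 0.00551·77.9, giving x* = 775·(1 - 0.288) = 552.
From dy/dt = 0: 0.0026·552 - 0.0655 = 0.00961z*, so z* = 1.37/0.00961 = 142.

x* ≈ 552, y* ≈ 77.9, z* ≈ 142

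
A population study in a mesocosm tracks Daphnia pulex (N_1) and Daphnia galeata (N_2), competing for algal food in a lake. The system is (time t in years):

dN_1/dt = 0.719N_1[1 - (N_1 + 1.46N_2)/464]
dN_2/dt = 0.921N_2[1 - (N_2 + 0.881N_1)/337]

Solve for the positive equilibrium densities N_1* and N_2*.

N_1* ≈ 97.9, N_2* ≈ 251

Setting both brackets to zero gives the nullclines N_1 + 1.46N_2 = 464 and 0.881N_1 + N_2 = 337.
Substituting N_2 = 337 - 0.881N_1 into the first: N_1(1 - 1.46·0.881) = 464 - 1.46·337.
So N_1* = -28/-0.286 = 97.9, and then N_2* = 337 - 0.881·97.9 = 251.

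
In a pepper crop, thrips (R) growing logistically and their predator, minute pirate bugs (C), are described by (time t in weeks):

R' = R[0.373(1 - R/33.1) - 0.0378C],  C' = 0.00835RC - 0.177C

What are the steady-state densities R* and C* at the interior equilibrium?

R* ≈ 21.2, C* ≈ 3.55

From dC/dt = 0 with C > 0: 0.00835R* = 0.177, so R* = 21.2.
Substitute into dR/dt = 0: 0.373(1 - 21.2/33.1) = 0.0378C*.
The bracket is 0.36, giving C* = 0.134/0.0378 = 3.55.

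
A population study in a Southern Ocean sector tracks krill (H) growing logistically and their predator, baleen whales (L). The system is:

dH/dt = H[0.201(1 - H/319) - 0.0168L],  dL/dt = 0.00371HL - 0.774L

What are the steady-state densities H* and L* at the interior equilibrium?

H* ≈ 209, L* ≈ 4.14

From dL/dt = 0 with L > 0: 0.00371H* = 0.774, so H* = 209.
Substitute into dH/dt = 0: 0.201(1 - 209/319) = 0.0168L*.
The bracket is 0.346, giving L* = 0.0695/0.0168 = 4.14.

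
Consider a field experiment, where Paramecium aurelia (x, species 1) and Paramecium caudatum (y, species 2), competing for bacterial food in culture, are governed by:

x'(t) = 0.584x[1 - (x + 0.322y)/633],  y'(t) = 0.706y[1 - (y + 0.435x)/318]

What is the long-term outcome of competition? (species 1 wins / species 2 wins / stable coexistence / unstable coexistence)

Compare the nullcline intercepts: K1/α12 = 633/0.322 = 1970 > K2 = 318; K2/α21 = 318/0.435 = 731 > K1 = 633.
Since both inequalities hold, each species can invade when rare, so the interior equilibrium is stable.

stable coexistence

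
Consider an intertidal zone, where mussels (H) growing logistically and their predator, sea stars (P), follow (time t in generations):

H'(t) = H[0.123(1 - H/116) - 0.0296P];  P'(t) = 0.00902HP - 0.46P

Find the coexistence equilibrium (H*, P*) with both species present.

From dP/dt = 0 with P > 0: 0.00902H* = 0.46, so H* = 51.
Substitute into dH/dt = 0: 0.123(1 - 51/116) = 0.0296P*.
The bracket is 0.56, giving P* = 0.0689/0.0296 = 2.33.

H* ≈ 51, P* ≈ 2.33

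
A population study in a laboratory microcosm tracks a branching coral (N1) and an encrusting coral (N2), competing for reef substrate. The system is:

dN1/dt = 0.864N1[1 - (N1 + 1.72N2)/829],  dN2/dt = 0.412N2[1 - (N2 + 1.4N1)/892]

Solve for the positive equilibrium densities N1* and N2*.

Setting both brackets to zero gives the nullclines N1 + 1.72N2 = 829 and 1.4N1 + N2 = 892.
Substituting N2 = 892 - 1.4N1 into the first: N1(1 - 1.72·1.4) = 829 - 1.72·892.
So N1* = -705/-1.41 = 501, and then N2* = 892 - 1.4·501 = 191.

N1* ≈ 501, N2* ≈ 191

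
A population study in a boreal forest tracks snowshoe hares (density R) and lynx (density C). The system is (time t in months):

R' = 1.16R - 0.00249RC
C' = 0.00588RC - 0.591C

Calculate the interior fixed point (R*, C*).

R* ≈ 101, C* ≈ 466

Set dC/dt = 0 with C > 0: 0.00588R - 0.591 = 0, so R* = 0.591/0.00588 = 101.
Set dR/dt = 0 with R > 0: 1.16 - 0.00249C = 0, so C* = 1.16/0.00249 = 466.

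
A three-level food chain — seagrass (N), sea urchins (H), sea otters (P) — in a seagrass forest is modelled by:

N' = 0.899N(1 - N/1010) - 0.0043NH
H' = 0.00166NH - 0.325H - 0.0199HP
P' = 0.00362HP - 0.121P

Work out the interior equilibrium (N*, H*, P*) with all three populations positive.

From dP/dt = 0: 0.00362H* = 0.121, so H* = 33.4.
From dN/dt = 0: 0.899(1 - N*/1010) = 0.0043·33.4, giving N* = 1010·(1 - 0.16) = 849.
From dH/dt = 0: 0.00166·849 - 0.325 = 0.0199P*, so P* = 1.08/0.0199 = 54.4.

N* ≈ 849, H* ≈ 33.4, P* ≈ 54.4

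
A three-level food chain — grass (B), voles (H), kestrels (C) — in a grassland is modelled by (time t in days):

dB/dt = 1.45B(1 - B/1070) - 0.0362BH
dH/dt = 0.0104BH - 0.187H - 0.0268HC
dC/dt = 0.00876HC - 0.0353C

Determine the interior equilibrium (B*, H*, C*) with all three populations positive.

B* ≈ 962, H* ≈ 4.03, C* ≈ 366

From dC/dt = 0: 0.00876H* = 0.0353, so H* = 4.03.
From dB/dt = 0: 1.45(1 - B*/1070) = 0.0362·4.03, giving B* = 1070·(1 - 0.101) = 962.
From dH/dt = 0: 0.0104·962 - 0.187 = 0.0268C*, so C* = 9.82/0.0268 = 366.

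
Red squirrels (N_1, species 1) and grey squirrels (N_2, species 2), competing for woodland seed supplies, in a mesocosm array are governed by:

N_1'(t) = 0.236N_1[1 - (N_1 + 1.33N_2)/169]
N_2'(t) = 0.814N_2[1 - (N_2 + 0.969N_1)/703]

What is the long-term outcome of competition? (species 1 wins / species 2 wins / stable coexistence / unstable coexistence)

Compare the nullcline intercepts: K1/α12 = 169/1.33 = 127 < K2 = 703; K2/α21 = 703/0.969 = 725 > K1 = 169.
Since the inequalities point opposite ways, species 2 can invade but species 1 cannot.

species 2 excludes species 1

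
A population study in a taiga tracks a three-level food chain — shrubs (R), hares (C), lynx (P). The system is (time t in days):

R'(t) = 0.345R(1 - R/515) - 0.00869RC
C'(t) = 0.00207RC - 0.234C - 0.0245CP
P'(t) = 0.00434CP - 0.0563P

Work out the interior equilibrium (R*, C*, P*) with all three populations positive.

From dP/dt = 0: 0.00434C* = 0.0563, so C* = 13.
From dR/dt = 0: 0.345(1 - R*/515) = 0.00869·13, giving R* = 515·(1 - 0.327) = 347.
From dC/dt = 0: 0.00207·347 - 0.234 = 0.0245P*, so P* = 0.484/0.0245 = 19.7.

R* ≈ 347, C* ≈ 13, P* ≈ 19.7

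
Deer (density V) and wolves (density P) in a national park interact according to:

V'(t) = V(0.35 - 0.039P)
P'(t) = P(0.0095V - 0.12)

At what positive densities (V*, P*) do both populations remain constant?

Set dP/dt = 0 with P > 0: 0.0095V - 0.12 = 0, so V* = 0.12/0.0095 = 12.6.
Set dV/dt = 0 with V > 0: 0.35 - 0.039P = 0, so P* = 0.35/0.039 = 8.97.

V* ≈ 12.6, P* ≈ 8.97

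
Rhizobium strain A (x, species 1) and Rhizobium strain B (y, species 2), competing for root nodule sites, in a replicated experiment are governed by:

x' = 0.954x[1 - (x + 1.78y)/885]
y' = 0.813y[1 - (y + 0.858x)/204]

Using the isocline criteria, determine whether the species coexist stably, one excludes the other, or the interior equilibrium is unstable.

species 1 excludes species 2

Compare the nullcline intercepts: K1/α12 = 885/1.78 = 497 > K2 = 204; K2/α21 = 204/0.858 = 238 < K1 = 885.
Since the inequalities point opposite ways, species 1 can invade but species 2 cannot.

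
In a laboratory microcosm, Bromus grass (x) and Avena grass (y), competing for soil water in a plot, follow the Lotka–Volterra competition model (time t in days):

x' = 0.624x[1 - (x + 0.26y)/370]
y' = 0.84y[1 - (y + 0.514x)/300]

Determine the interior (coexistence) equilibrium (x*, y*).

x* ≈ 337, y* ≈ 127

Setting both brackets to zero gives the nullclines x + 0.26y = 370 and 0.514x + y = 300.
Substituting y = 300 - 0.514x into the first: x(1 - 0.26·0.514) = 370 - 0.26·300.
So x* = 292/0.866 = 337, and then y* = 300 - 0.514·337 = 127.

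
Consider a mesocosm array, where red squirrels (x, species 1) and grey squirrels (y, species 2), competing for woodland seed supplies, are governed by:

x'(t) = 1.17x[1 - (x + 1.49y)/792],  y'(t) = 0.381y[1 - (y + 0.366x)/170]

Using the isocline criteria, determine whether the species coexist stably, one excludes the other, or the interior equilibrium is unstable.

Compare the nullcline intercepts: K1/α12 = 792/1.49 = 532 > K2 = 170; K2/α21 = 170/0.366 = 464 < K1 = 792.
Since the inequalities point opposite ways, species 1 can invade but species 2 cannot.

species 1 excludes species 2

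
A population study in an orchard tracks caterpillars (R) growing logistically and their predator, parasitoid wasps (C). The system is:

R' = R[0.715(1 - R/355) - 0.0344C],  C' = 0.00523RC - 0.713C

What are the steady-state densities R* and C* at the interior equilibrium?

R* ≈ 136, C* ≈ 12.8

From dC/dt = 0 with C > 0: 0.00523R* = 0.713, so R* = 136.
Substitute into dR/dt = 0: 0.715(1 - 136/355) = 0.0344C*.
The bracket is 0.616, giving C* = 0.44/0.0344 = 12.8.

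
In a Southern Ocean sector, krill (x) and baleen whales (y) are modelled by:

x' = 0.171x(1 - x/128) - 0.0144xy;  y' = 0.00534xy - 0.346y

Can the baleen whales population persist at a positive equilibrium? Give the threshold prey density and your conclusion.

The predator equation gives dy/dt > 0 only when x > 0.346/0.00534 = 64.8.
Without the predator, x → K = 128. Since 128 > 64.8, the predator can invade and persist.

Threshold x = 64.8; K > 64.8, so yes, the predator persists.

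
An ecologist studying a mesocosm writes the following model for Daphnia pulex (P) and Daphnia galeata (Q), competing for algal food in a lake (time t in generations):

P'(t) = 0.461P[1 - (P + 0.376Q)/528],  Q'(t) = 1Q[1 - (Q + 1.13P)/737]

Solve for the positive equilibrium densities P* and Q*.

Setting both brackets to zero gives the nullclines P + 0.376Q = 528 and 1.13P + Q = 737.
Substituting Q = 737 - 1.13P into the first: P(1 - 0.376·1.13) = 528 - 0.376·737.
So P* = 251/0.575 = 436, and then Q* = 737 - 1.13·436 = 244.

P* ≈ 436, Q* ≈ 244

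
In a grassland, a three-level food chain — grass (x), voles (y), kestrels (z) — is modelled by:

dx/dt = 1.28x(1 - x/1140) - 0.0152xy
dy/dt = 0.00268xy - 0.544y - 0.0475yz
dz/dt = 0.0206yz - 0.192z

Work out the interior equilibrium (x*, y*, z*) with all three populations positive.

From dz/dt = 0: 0.0206y* = 0.192, so y* = 9.32.
From dx/dt = 0: 1.28(1 - x*/1140) = 0.0152·9.32, giving x* = 1140·(1 - 0.111) = 1010.
From dy/dt = 0: 0.00268·1010 - 0.544 = 0.0475z*, so z* = 2.17/0.0475 = 45.7.

x* ≈ 1010, y* ≈ 9.32, z* ≈ 45.7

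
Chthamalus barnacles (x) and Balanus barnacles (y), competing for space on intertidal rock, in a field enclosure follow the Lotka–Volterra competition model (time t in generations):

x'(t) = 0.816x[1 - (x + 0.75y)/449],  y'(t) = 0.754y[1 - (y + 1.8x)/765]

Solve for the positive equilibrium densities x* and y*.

x* ≈ 356, y* ≈ 123

Setting both brackets to zero gives the nullclines x + 0.75y = 449 and 1.8x + y = 765.
Substituting y = 765 - 1.8x into the first: x(1 - 0.75·1.8) = 449 - 0.75·765.
So x* = -125/-0.35 = 356, and then y* = 765 - 1.8·356 = 123.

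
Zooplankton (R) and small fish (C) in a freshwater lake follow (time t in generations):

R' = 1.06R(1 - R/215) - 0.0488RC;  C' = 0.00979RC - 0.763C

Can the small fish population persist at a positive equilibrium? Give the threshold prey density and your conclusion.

The predator equation gives dC/dt > 0 only when R > 0.763/0.00979 = 77.9.
Without the predator, R → K = 215. Since 215 > 77.9, the predator can invade and persist.

Threshold R = 77.9; K > 77.9, so yes, the predator persists.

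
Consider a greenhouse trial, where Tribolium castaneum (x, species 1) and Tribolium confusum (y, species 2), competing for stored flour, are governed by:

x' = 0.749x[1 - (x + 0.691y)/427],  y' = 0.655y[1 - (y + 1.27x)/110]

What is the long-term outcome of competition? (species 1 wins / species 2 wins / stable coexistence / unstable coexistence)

Compare the nullcline intercepts: K1/α12 = 427/0.691 = 618 > K2 = 110; K2/α21 = 110/1.27 = 86.6 < K1 = 427.
Since the inequalities point opposite ways, species 1 can invade but species 2 cannot.

species 1 excludes species 2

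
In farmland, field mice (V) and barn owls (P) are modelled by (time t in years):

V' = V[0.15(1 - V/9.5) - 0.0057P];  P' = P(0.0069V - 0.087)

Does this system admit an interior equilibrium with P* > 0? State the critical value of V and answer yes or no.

The predator equation gives dP/dt > 0 only when V > 0.087/0.0069 = 12.6.
Without the predator, V → K = 9.5. Since 9.5 < 12.6, the predator cannot invade.

Threshold V = 12.6; K < 12.6, so no, the predator goes extinct.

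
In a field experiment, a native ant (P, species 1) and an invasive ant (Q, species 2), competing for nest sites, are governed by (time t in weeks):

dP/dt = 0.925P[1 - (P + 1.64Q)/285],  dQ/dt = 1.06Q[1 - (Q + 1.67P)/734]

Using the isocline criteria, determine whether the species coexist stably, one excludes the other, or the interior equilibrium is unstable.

species 2 excludes species 1

Compare the nullcline intercepts: K1/α12 = 285/1.64 = 174 < K2 = 734; K2/α21 = 734/1.67 = 440 > K1 = 285.
Since the inequalities point opposite ways, species 2 can invade but species 1 cannot.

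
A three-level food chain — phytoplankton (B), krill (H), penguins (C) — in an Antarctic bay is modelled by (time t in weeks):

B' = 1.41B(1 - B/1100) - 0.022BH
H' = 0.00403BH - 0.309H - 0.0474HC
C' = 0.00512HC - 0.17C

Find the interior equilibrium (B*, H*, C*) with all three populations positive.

B* ≈ 530, H* ≈ 33.2, C* ≈ 38.6

From dC/dt = 0: 0.00512H* = 0.17, so H* = 33.2.
From dB/dt = 0: 1.41(1 - B*/1100) = 0.022·33.2, giving B* = 1100·(1 - 0.518) = 530.
From dH/dt = 0: 0.00403·530 - 0.309 = 0.0474C*, so C* = 1.83/0.0474 = 38.6.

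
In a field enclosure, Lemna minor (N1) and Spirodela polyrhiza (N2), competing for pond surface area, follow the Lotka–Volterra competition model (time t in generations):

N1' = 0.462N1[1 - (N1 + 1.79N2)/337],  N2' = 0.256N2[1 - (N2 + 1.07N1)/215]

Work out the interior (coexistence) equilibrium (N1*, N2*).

Setting both brackets to zero gives the nullclines N1 + 1.79N2 = 337 and 1.07N1 + N2 = 215.
Substituting N2 = 215 - 1.07N1 into the first: N1(1 - 1.79·1.07) = 337 - 1.79·215.
So N1* = -47.9/-0.915 = 52.3, and then N2* = 215 - 1.07·52.3 = 159.

N1* ≈ 52.3, N2* ≈ 159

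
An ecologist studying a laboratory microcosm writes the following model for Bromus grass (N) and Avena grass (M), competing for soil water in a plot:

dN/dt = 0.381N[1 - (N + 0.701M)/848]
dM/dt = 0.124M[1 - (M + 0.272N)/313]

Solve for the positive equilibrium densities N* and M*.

N* ≈ 777, M* ≈ 102

Setting both brackets to zero gives the nullclines N + 0.701M = 848 and 0.272N + M = 313.
Substituting M = 313 - 0.272N into the first: N(1 - 0.701·0.272) = 848 - 0.701·313.
So N* = 629/0.809 = 777, and then M* = 313 - 0.272·777 = 102.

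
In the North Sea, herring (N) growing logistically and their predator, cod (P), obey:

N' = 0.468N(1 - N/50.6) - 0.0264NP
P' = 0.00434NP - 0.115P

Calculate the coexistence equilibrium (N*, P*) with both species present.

From dP/dt = 0 with P > 0: 0.00434N* = 0.115, so N* = 26.5.
Substitute into dN/dt = 0: 0.468(1 - 26.5/50.6) = 0.0264P*.
The bracket is 0.476, giving P* = 0.223/0.0264 = 8.44.

N* ≈ 26.5, P* ≈ 8.44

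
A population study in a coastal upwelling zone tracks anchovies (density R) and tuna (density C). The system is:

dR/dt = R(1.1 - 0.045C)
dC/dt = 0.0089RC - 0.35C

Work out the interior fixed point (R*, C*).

Set dC/dt = 0 with C > 0: 0.0089R - 0.35 = 0, so R* = 0.35/0.0089 = 39.3.
Set dR/dt = 0 with R > 0: 1.1 - 0.045C = 0, so C* = 1.1/0.045 = 24.4.

R* ≈ 39.3, C* ≈ 24.4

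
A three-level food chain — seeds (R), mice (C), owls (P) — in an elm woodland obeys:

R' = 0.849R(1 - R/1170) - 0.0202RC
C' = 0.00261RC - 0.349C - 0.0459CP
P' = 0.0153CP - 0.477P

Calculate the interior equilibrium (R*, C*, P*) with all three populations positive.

R* ≈ 302, C* ≈ 31.2, P* ≈ 9.58

From dP/dt = 0: 0.0153C* = 0.477, so C* = 31.2.
From dR/dt = 0: 0.849(1 - R*/1170) = 0.0202·31.2, giving R* = 1170·(1 - 0.742) = 302.
From dC/dt = 0: 0.00261·302 - 0.349 = 0.0459P*, so P* = 0.44/0.0459 = 9.58.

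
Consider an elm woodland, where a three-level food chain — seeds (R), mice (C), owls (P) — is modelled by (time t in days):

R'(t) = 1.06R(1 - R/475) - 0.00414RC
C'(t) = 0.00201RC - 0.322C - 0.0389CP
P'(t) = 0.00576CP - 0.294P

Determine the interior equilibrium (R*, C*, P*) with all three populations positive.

From dP/dt = 0: 0.00576C* = 0.294, so C* = 51.
From dR/dt = 0: 1.06(1 - R*/475) = 0.00414·51, giving R* = 475·(1 - 0.199) = 380.
From dC/dt = 0: 0.00201·380 - 0.322 = 0.0389P*, so P* = 0.442/0.0389 = 11.4.

R* ≈ 380, C* ≈ 51, P* ≈ 11.4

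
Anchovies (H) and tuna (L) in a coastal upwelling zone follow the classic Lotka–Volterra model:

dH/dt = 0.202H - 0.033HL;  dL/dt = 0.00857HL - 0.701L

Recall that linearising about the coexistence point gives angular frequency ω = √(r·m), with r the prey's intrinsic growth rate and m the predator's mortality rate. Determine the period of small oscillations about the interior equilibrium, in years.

Here r = 0.202 and m = 0.701, so r·m = 0.142.
ω = √0.142 = 0.376 per year, hence T = 2π/ω ≈ 16.7 years.

T ≈ 16.7 years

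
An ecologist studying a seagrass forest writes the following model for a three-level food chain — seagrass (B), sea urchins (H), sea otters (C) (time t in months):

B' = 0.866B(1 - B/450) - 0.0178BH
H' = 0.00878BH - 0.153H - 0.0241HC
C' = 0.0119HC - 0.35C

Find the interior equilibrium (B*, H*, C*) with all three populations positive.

From dC/dt = 0: 0.0119H* = 0.35, so H* = 29.4.
From dB/dt = 0: 0.866(1 - B*/450) = 0.0178·29.4, giving B* = 450·(1 - 0.605) = 178.
From dH/dt = 0: 0.00878·178 - 0.153 = 0.0241C*, so C* = 1.41/0.0241 = 58.5.

B* ≈ 178, H* ≈ 29.4, C* ≈ 58.5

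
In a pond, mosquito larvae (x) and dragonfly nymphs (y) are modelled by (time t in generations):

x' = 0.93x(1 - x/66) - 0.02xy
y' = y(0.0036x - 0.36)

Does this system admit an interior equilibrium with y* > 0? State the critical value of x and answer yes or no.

Threshold x = 100; K < 100, so no, the predator goes extinct.

The predator equation gives dy/dt > 0 only when x > 0.36/0.0036 = 100.
Without the predator, x → K = 66. Since 66 < 100, the predator cannot invade.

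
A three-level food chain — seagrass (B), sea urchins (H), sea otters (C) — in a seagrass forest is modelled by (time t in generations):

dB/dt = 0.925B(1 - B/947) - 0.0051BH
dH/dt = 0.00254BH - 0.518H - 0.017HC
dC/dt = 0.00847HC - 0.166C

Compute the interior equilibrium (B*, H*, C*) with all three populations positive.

B* ≈ 845, H* ≈ 19.6, C* ≈ 95.7

From dC/dt = 0: 0.00847H* = 0.166, so H* = 19.6.
From dB/dt = 0: 0.925(1 - B*/947) = 0.0051·19.6, giving B* = 947·(1 - 0.108) = 845.
From dH/dt = 0: 0.00254·845 - 0.518 = 0.017C*, so C* = 1.63/0.017 = 95.7.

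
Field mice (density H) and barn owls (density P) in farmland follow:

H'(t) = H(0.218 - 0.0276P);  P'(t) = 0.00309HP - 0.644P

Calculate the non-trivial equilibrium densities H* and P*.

H* ≈ 208, P* ≈ 7.9

Set dP/dt = 0 with P > 0: 0.00309H - 0.644 = 0, so H* = 0.644/0.00309 = 208.
Set dH/dt = 0 with H > 0: 0.218 - 0.0276P = 0, so P* = 0.218/0.0276 = 7.9.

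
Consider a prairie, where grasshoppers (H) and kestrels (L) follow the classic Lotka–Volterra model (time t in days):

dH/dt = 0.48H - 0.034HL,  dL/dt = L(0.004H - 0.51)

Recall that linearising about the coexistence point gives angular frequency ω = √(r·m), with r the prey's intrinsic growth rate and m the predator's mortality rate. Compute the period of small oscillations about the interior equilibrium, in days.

Here r = 0.48 and m = 0.51, so r·m = 0.245.
ω = √0.245 = 0.495 per day, hence T = 2π/ω ≈ 12.7 days.

T ≈ 12.7 days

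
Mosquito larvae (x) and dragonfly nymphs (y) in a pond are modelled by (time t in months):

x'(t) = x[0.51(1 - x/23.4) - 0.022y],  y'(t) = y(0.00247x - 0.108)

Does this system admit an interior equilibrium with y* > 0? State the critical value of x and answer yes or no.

The predator equation gives dy/dt > 0 only when x > 0.108/0.00247 = 43.7.
Without the predator, x → K = 23.4. Since 23.4 < 43.7, the predator cannot invade.

Threshold x = 43.7; K < 43.7, so no, the predator goes extinct.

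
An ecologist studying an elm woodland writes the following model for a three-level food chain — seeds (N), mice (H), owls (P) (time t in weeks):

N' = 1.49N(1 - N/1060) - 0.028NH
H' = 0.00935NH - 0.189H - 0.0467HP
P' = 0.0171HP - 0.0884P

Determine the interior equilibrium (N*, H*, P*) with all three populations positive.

From dP/dt = 0: 0.0171H* = 0.0884, so H* = 5.17.
From dN/dt = 0: 1.49(1 - N*/1060) = 0.028·5.17, giving N* = 1060·(1 - 0.0971) = 957.
From dH/dt = 0: 0.00935·957 - 0.189 = 0.0467P*, so P* = 8.76/0.0467 = 188.

N* ≈ 957, H* ≈ 5.17, P* ≈ 188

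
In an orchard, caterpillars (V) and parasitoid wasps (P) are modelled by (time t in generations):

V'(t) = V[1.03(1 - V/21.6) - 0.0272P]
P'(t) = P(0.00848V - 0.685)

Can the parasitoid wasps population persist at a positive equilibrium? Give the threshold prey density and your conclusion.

The predator equation gives dP/dt > 0 only when V > 0.685/0.00848 = 80.8.
Without the predator, V → K = 21.6. Since 21.6 < 80.8, the predator cannot invade.

Threshold V = 80.8; K < 80.8, so no, the predator goes extinct.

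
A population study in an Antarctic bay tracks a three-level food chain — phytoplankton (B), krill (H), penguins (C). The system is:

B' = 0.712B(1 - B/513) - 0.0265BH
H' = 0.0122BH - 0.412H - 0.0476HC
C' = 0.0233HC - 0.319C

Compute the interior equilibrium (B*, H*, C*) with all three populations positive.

From dC/dt = 0: 0.0233H* = 0.319, so H* = 13.7.
From dB/dt = 0: 0.712(1 - B*/513) = 0.0265·13.7, giving B* = 513·(1 - 0.51) = 252.
From dH/dt = 0: 0.0122·252 - 0.412 = 0.0476C*, so C* = 2.66/0.0476 = 55.8.

B* ≈ 252, H* ≈ 13.7, C* ≈ 55.8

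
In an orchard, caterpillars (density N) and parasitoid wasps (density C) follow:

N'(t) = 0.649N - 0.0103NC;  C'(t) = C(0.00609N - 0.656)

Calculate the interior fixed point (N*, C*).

Set dC/dt = 0 with C > 0: 0.00609N - 0.656 = 0, so N* = 0.656/0.00609 = 108.
Set dN/dt = 0 with N > 0: 0.649 - 0.0103C = 0, so C* = 0.649/0.0103 = 63.

N* ≈ 108, C* ≈ 63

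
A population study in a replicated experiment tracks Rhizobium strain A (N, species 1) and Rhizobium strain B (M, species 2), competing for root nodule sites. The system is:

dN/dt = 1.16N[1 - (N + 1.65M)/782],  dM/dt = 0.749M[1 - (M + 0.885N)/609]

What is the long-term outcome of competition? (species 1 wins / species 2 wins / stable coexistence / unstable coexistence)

Compare the nullcline intercepts: K1/α12 = 782/1.65 = 474 < K2 = 609; K2/α21 = 609/0.885 = 688 < K1 = 782.
Since both are reversed, neither can invade when rare; the interior point is a saddle.

unstable coexistence (outcome depends on initial conditions)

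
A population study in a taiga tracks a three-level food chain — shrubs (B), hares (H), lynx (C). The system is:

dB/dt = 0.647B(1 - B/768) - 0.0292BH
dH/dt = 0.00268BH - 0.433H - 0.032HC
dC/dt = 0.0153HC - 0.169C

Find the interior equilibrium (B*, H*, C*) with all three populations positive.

B* ≈ 385, H* ≈ 11, C* ≈ 18.7

From dC/dt = 0: 0.0153H* = 0.169, so H* = 11.
From dB/dt = 0: 0.647(1 - B*/768) = 0.0292·11, giving B* = 768·(1 - 0.499) = 385.
From dH/dt = 0: 0.00268·385 - 0.433 = 0.032C*, so C* = 0.599/0.032 = 18.7.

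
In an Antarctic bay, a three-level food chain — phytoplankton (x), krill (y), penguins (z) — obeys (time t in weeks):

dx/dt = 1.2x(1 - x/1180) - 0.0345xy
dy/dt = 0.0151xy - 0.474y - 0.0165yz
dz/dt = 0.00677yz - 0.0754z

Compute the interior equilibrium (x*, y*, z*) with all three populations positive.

x* ≈ 802, y* ≈ 11.1, z* ≈ 705

From dz/dt = 0: 0.00677y* = 0.0754, so y* = 11.1.
From dx/dt = 0: 1.2(1 - x*/1180) = 0.0345·11.1, giving x* = 1180·(1 - 0.32) = 802.
From dy/dt = 0: 0.0151·802 - 0.474 = 0.0165z*, so z* = 11.6/0.0165 = 705.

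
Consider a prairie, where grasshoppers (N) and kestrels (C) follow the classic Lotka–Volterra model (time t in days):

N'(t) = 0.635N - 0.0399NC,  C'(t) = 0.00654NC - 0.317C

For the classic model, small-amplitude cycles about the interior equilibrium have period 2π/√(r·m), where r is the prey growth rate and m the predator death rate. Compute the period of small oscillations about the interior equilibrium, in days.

T ≈ 14 days

Here r = 0.635 and m = 0.317, so r·m = 0.201.
ω = √0.201 = 0.449 per day, hence T = 2π/ω ≈ 14 days.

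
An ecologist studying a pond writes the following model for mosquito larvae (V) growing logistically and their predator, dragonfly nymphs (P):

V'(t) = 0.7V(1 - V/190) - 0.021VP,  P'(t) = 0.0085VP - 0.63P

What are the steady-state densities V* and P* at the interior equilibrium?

V* ≈ 74.1, P* ≈ 20.3

From dP/dt = 0 with P > 0: 0.0085V* = 0.63, so V* = 74.1.
Substitute into dV/dt = 0: 0.7(1 - 74.1/190) = 0.021P*.
The bracket is 0.61, giving P* = 0.427/0.021 = 20.3.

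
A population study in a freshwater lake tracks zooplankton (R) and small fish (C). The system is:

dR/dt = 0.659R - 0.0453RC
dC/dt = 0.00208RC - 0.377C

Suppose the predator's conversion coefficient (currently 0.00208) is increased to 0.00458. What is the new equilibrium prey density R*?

R* ≈ 82.3

At the interior fixed point, setting dC/dt = 0 with C > 0 fixes R* = (predator death rate)/(RC coefficient) — independent of the other coefficients.
With the change, R* = 0.377/0.00458 = 82.3; it falls from 181.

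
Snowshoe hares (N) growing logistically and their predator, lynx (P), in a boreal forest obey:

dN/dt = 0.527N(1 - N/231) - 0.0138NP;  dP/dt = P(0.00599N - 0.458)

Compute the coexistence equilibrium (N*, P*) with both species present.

N* ≈ 76.5, P* ≈ 25.5

From dP/dt = 0 with P > 0: 0.00599N* = 0.458, so N* = 76.5.
Substitute into dN/dt = 0: 0.527(1 - 76.5/231) = 0.0138P*.
The bracket is 0.669, giving P* = 0.353/0.0138 = 25.5.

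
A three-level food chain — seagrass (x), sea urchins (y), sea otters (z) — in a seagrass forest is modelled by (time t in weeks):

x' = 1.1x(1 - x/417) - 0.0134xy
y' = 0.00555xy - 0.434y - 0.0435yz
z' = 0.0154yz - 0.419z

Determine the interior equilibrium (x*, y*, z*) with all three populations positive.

From dz/dt = 0: 0.0154y* = 0.419, so y* = 27.2.
From dx/dt = 0: 1.1(1 - x*/417) = 0.0134·27.2, giving x* = 417·(1 - 0.331) = 279.
From dy/dt = 0: 0.00555·279 - 0.434 = 0.0435z*, so z* = 1.11/0.0435 = 25.6.

x* ≈ 279, y* ≈ 27.2, z* ≈ 25.6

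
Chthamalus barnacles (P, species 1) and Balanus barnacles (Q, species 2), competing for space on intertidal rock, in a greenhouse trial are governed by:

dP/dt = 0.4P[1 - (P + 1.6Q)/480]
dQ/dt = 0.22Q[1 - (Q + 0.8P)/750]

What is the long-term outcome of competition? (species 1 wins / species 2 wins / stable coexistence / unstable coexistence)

Compare the nullcline intercepts: K1/α12 = 480/1.6 = 300 < K2 = 750; K2/α21 = 750/0.8 = 938 > K1 = 480.
Since the inequalities point opposite ways, species 2 can invade but species 1 cannot.

species 2 excludes species 1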